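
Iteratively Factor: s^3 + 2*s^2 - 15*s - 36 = (s - 4)*(s^2 + 6*s + 9) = (s - 4)*(s + 3)*(s + 3)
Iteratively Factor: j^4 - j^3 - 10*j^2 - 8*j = (j - 4)*(j^3 + 3*j^2 + 2*j) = j*(j - 4)*(j^2 + 3*j + 2) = j*(j - 4)*(j + 2)*(j + 1)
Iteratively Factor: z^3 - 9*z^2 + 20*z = (z - 4)*(z^2 - 5*z) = z*(z - 4)*(z - 5)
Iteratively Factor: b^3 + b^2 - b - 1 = (b - 1)*(b^2 + 2*b + 1) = (b - 1)*(b + 1)*(b + 1)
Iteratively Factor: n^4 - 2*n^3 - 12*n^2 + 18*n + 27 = (n - 3)*(n^3 + n^2 - 9*n - 9) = (n - 3)*(n + 3)*(n^2 - 2*n - 3) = (n - 3)^2*(n + 3)*(n + 1)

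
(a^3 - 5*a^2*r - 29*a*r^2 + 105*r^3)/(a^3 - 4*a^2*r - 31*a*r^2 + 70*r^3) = (-a + 3*r)/(-a + 2*r)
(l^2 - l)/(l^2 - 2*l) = (l - 1)/(l - 2)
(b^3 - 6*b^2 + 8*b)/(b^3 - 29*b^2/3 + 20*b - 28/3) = 3*b*(b - 4)/(3*b^2 - 23*b + 14)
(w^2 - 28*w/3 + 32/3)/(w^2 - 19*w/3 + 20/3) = (w - 8)/(w - 5)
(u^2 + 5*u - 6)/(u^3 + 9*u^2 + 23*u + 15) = (u^2 + 5*u - 6)/(u^3 + 9*u^2 + 23*u + 15)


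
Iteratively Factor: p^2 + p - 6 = (p + 3)*(p - 2)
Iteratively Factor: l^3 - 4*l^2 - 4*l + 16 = (l - 2)*(l^2 - 2*l - 8) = (l - 2)*(l + 2)*(l - 4)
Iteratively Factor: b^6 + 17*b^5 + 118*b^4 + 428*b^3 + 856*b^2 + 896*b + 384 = (b + 2)*(b^5 + 15*b^4 + 88*b^3 + 252*b^2 + 352*b + 192) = (b + 2)*(b + 3)*(b^4 + 12*b^3 + 52*b^2 + 96*b + 64) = (b + 2)^2*(b + 3)*(b^3 + 10*b^2 + 32*b + 32) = (b + 2)^2*(b + 3)*(b + 4)*(b^2 + 6*b + 8) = (b + 2)^2*(b + 3)*(b + 4)^2*(b + 2)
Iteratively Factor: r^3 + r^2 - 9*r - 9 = (r - 3)*(r^2 + 4*r + 3) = (r - 3)*(r + 1)*(r + 3)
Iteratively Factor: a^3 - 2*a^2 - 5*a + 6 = (a + 2)*(a^2 - 4*a + 3) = (a - 1)*(a + 2)*(a - 3)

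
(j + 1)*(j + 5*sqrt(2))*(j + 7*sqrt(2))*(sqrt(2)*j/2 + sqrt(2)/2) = sqrt(2)*j^4/2 + sqrt(2)*j^3 + 12*j^3 + 24*j^2 + 71*sqrt(2)*j^2/2 + 12*j + 70*sqrt(2)*j + 35*sqrt(2)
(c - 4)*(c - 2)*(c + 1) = c^3 - 5*c^2 + 2*c + 8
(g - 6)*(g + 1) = g^2 - 5*g - 6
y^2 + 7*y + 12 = (y + 3)*(y + 4)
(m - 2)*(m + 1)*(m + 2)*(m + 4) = m^4 + 5*m^3 - 20*m - 16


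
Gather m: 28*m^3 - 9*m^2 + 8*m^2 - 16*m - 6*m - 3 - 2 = 28*m^3 - m^2 - 22*m - 5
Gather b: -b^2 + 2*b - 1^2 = -b^2 + 2*b - 1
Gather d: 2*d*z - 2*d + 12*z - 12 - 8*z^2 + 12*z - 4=d*(2*z - 2) - 8*z^2 + 24*z - 16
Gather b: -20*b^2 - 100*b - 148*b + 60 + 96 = -20*b^2 - 248*b + 156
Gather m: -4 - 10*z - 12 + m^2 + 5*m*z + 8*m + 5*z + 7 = m^2 + m*(5*z + 8) - 5*z - 9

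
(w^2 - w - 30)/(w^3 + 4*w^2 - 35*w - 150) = 1/(w + 5)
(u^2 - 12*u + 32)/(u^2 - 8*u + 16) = (u - 8)/(u - 4)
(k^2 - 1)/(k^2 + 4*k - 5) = (k + 1)/(k + 5)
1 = 1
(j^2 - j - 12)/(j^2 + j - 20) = (j + 3)/(j + 5)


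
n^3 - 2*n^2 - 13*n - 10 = (n - 5)*(n + 1)*(n + 2)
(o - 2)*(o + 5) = o^2 + 3*o - 10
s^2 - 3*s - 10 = (s - 5)*(s + 2)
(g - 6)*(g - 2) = g^2 - 8*g + 12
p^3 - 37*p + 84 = (p - 4)*(p - 3)*(p + 7)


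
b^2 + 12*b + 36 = (b + 6)^2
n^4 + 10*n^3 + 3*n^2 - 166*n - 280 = (n - 4)*(n + 2)*(n + 5)*(n + 7)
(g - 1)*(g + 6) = g^2 + 5*g - 6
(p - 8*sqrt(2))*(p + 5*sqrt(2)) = p^2 - 3*sqrt(2)*p - 80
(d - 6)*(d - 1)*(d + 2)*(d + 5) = d^4 - 33*d^2 - 28*d + 60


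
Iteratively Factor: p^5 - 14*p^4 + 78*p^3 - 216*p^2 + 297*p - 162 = (p - 2)*(p^4 - 12*p^3 + 54*p^2 - 108*p + 81) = (p - 3)*(p - 2)*(p^3 - 9*p^2 + 27*p - 27) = (p - 3)^2*(p - 2)*(p^2 - 6*p + 9) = (p - 3)^3*(p - 2)*(p - 3)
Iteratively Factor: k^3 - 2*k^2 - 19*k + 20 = (k + 4)*(k^2 - 6*k + 5) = (k - 1)*(k + 4)*(k - 5)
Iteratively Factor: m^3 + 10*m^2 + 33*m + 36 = (m + 3)*(m^2 + 7*m + 12) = (m + 3)^2*(m + 4)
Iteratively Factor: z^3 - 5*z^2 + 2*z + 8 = (z + 1)*(z^2 - 6*z + 8) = (z - 4)*(z + 1)*(z - 2)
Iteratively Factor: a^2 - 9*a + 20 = (a - 4)*(a - 5)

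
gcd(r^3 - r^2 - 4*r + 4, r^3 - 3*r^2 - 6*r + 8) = r^2 + r - 2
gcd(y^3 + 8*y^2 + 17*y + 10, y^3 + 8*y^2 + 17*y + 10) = y^3 + 8*y^2 + 17*y + 10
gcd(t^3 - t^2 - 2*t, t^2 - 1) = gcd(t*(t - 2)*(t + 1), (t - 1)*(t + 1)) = t + 1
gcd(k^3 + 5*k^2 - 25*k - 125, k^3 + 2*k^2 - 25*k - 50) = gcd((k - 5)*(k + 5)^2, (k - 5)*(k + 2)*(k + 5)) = k^2 - 25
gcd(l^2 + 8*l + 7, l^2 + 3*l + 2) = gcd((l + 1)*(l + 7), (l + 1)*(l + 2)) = l + 1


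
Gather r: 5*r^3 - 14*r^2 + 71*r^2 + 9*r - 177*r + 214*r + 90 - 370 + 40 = 5*r^3 + 57*r^2 + 46*r - 240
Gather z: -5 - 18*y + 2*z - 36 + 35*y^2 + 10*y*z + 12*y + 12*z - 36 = 35*y^2 - 6*y + z*(10*y + 14) - 77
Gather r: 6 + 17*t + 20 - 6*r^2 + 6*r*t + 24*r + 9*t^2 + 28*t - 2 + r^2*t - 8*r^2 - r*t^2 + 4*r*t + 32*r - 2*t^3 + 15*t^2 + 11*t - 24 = r^2*(t - 14) + r*(-t^2 + 10*t + 56) - 2*t^3 + 24*t^2 + 56*t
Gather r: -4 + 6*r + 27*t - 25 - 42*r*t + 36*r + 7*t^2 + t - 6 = r*(42 - 42*t) + 7*t^2 + 28*t - 35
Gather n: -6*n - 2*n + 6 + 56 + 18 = 80 - 8*n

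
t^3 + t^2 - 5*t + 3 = (t - 1)^2*(t + 3)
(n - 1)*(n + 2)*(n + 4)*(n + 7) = n^4 + 12*n^3 + 37*n^2 + 6*n - 56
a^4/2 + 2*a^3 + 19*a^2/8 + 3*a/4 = a*(a/2 + 1)*(a + 1/2)*(a + 3/2)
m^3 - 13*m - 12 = (m - 4)*(m + 1)*(m + 3)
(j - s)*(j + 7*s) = j^2 + 6*j*s - 7*s^2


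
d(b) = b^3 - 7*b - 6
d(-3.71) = -31.09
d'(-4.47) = 52.94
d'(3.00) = 20.00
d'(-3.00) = 20.00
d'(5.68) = 89.79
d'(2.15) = 6.87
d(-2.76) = -7.70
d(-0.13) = -5.09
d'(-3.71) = 34.29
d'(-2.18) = 7.26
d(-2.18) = -1.10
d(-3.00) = -12.00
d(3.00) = 0.00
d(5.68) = 137.49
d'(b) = 3*b^2 - 7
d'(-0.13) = -6.95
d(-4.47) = -64.02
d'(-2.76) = 15.85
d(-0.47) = -2.81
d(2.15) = -11.11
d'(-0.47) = -6.34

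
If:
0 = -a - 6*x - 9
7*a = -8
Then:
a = -8/7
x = -55/42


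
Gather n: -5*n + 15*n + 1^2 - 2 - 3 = 10*n - 4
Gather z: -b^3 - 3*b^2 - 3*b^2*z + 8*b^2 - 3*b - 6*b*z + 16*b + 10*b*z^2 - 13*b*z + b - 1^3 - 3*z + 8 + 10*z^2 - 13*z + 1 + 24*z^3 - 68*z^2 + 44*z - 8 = -b^3 + 5*b^2 + 14*b + 24*z^3 + z^2*(10*b - 58) + z*(-3*b^2 - 19*b + 28)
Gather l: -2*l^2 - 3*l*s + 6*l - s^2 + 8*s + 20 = -2*l^2 + l*(6 - 3*s) - s^2 + 8*s + 20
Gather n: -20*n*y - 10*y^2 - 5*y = -20*n*y - 10*y^2 - 5*y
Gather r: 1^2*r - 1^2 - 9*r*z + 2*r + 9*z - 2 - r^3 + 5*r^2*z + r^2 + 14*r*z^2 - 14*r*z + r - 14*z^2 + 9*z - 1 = -r^3 + r^2*(5*z + 1) + r*(14*z^2 - 23*z + 4) - 14*z^2 + 18*z - 4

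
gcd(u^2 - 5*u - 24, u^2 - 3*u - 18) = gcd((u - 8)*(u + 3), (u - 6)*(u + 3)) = u + 3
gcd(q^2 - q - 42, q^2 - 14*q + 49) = q - 7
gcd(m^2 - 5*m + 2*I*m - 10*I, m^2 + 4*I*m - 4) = m + 2*I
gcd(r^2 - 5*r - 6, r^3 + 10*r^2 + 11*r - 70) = 1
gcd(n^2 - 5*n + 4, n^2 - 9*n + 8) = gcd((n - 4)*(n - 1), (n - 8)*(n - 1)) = n - 1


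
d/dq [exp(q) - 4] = exp(q)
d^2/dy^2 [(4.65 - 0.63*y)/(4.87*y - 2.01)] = 208.233408/(4.87*y - 2.01)^3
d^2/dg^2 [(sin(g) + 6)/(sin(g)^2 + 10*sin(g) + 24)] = (4*sin(g) + cos(g)^2 + 1)/(sin(g) + 4)^3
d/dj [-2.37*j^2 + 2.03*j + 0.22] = 2.03 - 4.74*j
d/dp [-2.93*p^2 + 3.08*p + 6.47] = 3.08 - 5.86*p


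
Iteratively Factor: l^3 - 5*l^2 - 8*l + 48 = (l + 3)*(l^2 - 8*l + 16) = (l - 4)*(l + 3)*(l - 4)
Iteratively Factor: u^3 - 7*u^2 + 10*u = (u)*(u^2 - 7*u + 10) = u*(u - 2)*(u - 5)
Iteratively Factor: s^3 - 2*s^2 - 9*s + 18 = (s - 3)*(s^2 + s - 6) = (s - 3)*(s + 3)*(s - 2)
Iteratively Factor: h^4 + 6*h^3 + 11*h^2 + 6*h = (h + 1)*(h^3 + 5*h^2 + 6*h) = (h + 1)*(h + 3)*(h^2 + 2*h) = h*(h + 1)*(h + 3)*(h + 2)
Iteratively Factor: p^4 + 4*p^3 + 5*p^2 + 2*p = (p + 1)*(p^3 + 3*p^2 + 2*p) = (p + 1)^2*(p^2 + 2*p) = (p + 1)^2*(p + 2)*(p)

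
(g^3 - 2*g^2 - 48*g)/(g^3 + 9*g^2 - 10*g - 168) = g*(g - 8)/(g^2 + 3*g - 28)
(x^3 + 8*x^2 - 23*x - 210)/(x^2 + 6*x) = x + 2 - 35/x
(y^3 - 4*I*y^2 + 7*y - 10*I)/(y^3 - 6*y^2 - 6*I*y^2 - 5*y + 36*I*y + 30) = (y + 2*I)/(y - 6)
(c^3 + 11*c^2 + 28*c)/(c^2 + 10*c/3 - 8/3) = 3*c*(c + 7)/(3*c - 2)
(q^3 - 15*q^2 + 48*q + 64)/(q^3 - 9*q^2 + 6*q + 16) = (q - 8)/(q - 2)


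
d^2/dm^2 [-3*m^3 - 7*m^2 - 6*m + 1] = -18*m - 14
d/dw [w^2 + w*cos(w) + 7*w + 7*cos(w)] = -w*sin(w) + 2*w - 7*sin(w) + cos(w) + 7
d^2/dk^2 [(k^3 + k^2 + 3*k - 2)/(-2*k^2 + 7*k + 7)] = 2*(-89*k^3 - 165*k^2 - 357*k + 224)/(8*k^6 - 84*k^5 + 210*k^4 + 245*k^3 - 735*k^2 - 1029*k - 343)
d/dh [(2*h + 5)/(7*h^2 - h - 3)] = (14*h^2 - 2*h - (2*h + 5)*(14*h - 1) - 6)/(-7*h^2 + h + 3)^2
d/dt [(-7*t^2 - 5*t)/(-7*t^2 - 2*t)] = -21/(49*t^2 + 28*t + 4)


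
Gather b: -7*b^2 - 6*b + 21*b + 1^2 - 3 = -7*b^2 + 15*b - 2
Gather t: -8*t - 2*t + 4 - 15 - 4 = -10*t - 15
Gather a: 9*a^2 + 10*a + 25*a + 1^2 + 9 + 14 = 9*a^2 + 35*a + 24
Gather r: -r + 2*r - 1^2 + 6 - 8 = r - 3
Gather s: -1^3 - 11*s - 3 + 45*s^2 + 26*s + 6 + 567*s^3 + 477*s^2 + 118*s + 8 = 567*s^3 + 522*s^2 + 133*s + 10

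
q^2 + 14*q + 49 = (q + 7)^2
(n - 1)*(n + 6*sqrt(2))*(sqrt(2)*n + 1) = sqrt(2)*n^3 - sqrt(2)*n^2 + 13*n^2 - 13*n + 6*sqrt(2)*n - 6*sqrt(2)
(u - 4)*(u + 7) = u^2 + 3*u - 28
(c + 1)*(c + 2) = c^2 + 3*c + 2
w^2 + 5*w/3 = w*(w + 5/3)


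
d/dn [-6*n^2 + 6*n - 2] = 6 - 12*n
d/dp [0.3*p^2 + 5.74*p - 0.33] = 0.6*p + 5.74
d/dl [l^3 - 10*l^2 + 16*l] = 3*l^2 - 20*l + 16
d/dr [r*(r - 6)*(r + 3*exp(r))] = 3*r^2*exp(r) + 3*r^2 - 12*r*exp(r) - 12*r - 18*exp(r)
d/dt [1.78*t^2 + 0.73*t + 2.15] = 3.56*t + 0.73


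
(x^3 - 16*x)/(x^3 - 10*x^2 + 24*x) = (x + 4)/(x - 6)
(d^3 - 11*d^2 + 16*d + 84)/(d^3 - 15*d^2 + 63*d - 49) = (d^2 - 4*d - 12)/(d^2 - 8*d + 7)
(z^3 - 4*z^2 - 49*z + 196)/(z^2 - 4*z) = z - 49/z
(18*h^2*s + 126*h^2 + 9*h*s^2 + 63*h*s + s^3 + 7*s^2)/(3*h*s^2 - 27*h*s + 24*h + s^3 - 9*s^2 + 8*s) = (6*h*s + 42*h + s^2 + 7*s)/(s^2 - 9*s + 8)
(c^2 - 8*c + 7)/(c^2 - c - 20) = (-c^2 + 8*c - 7)/(-c^2 + c + 20)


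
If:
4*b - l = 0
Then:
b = l/4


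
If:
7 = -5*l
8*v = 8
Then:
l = -7/5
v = 1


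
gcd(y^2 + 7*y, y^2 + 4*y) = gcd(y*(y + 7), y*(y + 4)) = y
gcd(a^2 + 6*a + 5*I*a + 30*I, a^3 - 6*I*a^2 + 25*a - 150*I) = a + 5*I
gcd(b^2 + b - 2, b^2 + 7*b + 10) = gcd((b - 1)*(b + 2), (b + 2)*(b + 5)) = b + 2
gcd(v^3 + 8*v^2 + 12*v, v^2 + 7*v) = v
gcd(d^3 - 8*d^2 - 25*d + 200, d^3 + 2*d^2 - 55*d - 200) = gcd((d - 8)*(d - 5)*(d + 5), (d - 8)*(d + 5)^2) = d^2 - 3*d - 40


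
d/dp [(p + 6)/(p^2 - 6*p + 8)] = (p^2 - 6*p - 2*(p - 3)*(p + 6) + 8)/(p^2 - 6*p + 8)^2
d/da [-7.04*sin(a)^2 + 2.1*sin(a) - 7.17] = (2.1 - 14.08*sin(a))*cos(a)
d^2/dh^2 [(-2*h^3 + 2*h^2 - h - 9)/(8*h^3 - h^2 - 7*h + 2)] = 2*(112*h^6 - 528*h^5 - 2904*h^4 + 179*h^3 + 1677*h^2 + 213*h - 465)/(512*h^9 - 192*h^8 - 1320*h^7 + 719*h^6 + 1059*h^5 - 813*h^4 - 163*h^3 + 282*h^2 - 84*h + 8)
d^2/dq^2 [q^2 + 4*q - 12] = 2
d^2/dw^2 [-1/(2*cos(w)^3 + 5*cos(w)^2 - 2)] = (2*(3*cos(w) + 5)^2*(cos(4*w) - 1) - (3*cos(w) + 20*cos(2*w) + 9*cos(3*w))*(2*cos(w)^3 + 5*cos(w)^2 - 2))/(2*(2*cos(w)^3 + 5*cos(w)^2 - 2)^3)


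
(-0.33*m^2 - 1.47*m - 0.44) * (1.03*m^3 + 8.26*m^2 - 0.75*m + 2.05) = -0.3399*m^5 - 4.2399*m^4 - 12.3479*m^3 - 3.2084*m^2 - 2.6835*m - 0.902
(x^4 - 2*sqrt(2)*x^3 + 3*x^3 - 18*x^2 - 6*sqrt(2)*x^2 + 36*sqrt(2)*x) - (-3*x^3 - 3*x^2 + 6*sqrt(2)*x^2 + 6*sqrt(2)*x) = x^4 - 2*sqrt(2)*x^3 + 6*x^3 - 12*sqrt(2)*x^2 - 15*x^2 + 30*sqrt(2)*x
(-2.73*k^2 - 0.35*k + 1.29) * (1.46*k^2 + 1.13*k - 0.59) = -3.9858*k^4 - 3.5959*k^3 + 3.0986*k^2 + 1.6642*k - 0.7611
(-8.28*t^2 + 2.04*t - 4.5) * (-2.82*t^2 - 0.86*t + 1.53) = 23.3496*t^4 + 1.368*t^3 - 1.7328*t^2 + 6.9912*t - 6.885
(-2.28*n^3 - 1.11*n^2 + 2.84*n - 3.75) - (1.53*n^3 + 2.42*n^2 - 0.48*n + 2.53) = -3.81*n^3 - 3.53*n^2 + 3.32*n - 6.28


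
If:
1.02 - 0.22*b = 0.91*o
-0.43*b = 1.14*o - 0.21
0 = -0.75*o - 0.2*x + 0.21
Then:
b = -6.92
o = 2.79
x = -9.42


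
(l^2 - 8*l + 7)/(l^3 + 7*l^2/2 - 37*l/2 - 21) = 2*(l^2 - 8*l + 7)/(2*l^3 + 7*l^2 - 37*l - 42)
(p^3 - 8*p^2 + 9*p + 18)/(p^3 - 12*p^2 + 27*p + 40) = (p^2 - 9*p + 18)/(p^2 - 13*p + 40)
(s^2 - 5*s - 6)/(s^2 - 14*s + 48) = (s + 1)/(s - 8)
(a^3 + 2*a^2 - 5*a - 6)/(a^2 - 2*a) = a + 4 + 3/a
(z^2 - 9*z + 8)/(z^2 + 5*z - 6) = (z - 8)/(z + 6)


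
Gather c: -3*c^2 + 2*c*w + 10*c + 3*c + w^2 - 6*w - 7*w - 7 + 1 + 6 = -3*c^2 + c*(2*w + 13) + w^2 - 13*w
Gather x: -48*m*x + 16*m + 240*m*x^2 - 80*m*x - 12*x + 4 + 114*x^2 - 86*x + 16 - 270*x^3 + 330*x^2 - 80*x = 16*m - 270*x^3 + x^2*(240*m + 444) + x*(-128*m - 178) + 20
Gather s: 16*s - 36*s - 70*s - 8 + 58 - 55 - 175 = -90*s - 180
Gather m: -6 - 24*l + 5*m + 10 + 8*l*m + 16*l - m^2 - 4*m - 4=-8*l - m^2 + m*(8*l + 1)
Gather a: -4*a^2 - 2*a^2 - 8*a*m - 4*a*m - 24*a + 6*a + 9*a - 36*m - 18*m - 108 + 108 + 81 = -6*a^2 + a*(-12*m - 9) - 54*m + 81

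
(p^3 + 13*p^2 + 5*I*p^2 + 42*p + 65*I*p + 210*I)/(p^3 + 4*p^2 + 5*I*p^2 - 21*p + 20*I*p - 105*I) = (p + 6)/(p - 3)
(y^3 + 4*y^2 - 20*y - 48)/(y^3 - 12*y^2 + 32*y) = (y^2 + 8*y + 12)/(y*(y - 8))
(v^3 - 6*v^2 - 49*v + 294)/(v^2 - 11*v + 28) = (v^2 + v - 42)/(v - 4)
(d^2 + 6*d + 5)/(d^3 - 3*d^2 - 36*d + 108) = (d^2 + 6*d + 5)/(d^3 - 3*d^2 - 36*d + 108)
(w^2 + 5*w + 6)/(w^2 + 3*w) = (w + 2)/w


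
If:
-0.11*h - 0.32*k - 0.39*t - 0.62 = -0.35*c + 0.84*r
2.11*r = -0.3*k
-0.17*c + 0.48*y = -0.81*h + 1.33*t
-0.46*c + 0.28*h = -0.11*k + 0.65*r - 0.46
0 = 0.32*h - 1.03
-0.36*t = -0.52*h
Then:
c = -13.60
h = 3.22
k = -37.62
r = 5.35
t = 4.65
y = 2.64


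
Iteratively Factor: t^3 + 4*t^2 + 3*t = (t + 1)*(t^2 + 3*t) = (t + 1)*(t + 3)*(t)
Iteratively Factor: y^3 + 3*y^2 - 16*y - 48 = (y + 4)*(y^2 - y - 12) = (y + 3)*(y + 4)*(y - 4)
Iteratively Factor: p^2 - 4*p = (p - 4)*(p)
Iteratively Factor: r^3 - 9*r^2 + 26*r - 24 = (r - 4)*(r^2 - 5*r + 6) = (r - 4)*(r - 3)*(r - 2)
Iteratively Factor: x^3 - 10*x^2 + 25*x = (x)*(x^2 - 10*x + 25) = x*(x - 5)*(x - 5)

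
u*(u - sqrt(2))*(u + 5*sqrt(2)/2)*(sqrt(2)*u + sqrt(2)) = sqrt(2)*u^4 + sqrt(2)*u^3 + 3*u^3 - 5*sqrt(2)*u^2 + 3*u^2 - 5*sqrt(2)*u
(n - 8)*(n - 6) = n^2 - 14*n + 48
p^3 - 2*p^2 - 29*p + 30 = (p - 6)*(p - 1)*(p + 5)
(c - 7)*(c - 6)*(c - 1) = c^3 - 14*c^2 + 55*c - 42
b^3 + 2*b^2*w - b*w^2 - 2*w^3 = (b - w)*(b + w)*(b + 2*w)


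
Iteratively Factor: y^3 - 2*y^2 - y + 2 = (y - 2)*(y^2 - 1) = (y - 2)*(y - 1)*(y + 1)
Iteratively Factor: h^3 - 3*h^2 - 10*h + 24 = (h - 2)*(h^2 - h - 12) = (h - 4)*(h - 2)*(h + 3)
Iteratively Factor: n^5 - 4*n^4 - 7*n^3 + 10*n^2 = (n - 5)*(n^4 + n^3 - 2*n^2) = (n - 5)*(n + 2)*(n^3 - n^2) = n*(n - 5)*(n + 2)*(n^2 - n) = n^2*(n - 5)*(n + 2)*(n - 1)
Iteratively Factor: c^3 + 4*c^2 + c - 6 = (c + 2)*(c^2 + 2*c - 3) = (c + 2)*(c + 3)*(c - 1)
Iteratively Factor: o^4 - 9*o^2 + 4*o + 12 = (o + 3)*(o^3 - 3*o^2 + 4) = (o + 1)*(o + 3)*(o^2 - 4*o + 4) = (o - 2)*(o + 1)*(o + 3)*(o - 2)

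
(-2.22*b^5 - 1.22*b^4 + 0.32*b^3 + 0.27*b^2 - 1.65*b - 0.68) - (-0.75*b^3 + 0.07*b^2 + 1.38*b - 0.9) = -2.22*b^5 - 1.22*b^4 + 1.07*b^3 + 0.2*b^2 - 3.03*b + 0.22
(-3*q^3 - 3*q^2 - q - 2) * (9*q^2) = -27*q^5 - 27*q^4 - 9*q^3 - 18*q^2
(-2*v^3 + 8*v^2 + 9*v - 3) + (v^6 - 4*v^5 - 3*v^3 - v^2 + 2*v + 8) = v^6 - 4*v^5 - 5*v^3 + 7*v^2 + 11*v + 5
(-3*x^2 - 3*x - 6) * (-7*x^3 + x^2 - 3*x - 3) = 21*x^5 + 18*x^4 + 48*x^3 + 12*x^2 + 27*x + 18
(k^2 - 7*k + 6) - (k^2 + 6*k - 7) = 13 - 13*k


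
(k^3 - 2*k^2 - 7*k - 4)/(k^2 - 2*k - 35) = (-k^3 + 2*k^2 + 7*k + 4)/(-k^2 + 2*k + 35)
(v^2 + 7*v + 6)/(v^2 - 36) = (v + 1)/(v - 6)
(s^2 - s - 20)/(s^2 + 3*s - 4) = (s - 5)/(s - 1)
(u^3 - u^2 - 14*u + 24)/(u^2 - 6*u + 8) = (u^2 + u - 12)/(u - 4)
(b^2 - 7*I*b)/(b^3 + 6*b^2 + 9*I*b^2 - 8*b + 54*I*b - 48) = (b^2 - 7*I*b)/(b^3 + b^2*(6 + 9*I) + b*(-8 + 54*I) - 48)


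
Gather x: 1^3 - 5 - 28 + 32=0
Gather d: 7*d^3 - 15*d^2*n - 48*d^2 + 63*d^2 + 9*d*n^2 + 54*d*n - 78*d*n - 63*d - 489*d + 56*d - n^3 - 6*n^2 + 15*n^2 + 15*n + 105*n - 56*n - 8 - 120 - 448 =7*d^3 + d^2*(15 - 15*n) + d*(9*n^2 - 24*n - 496) - n^3 + 9*n^2 + 64*n - 576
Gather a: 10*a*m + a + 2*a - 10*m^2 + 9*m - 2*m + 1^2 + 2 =a*(10*m + 3) - 10*m^2 + 7*m + 3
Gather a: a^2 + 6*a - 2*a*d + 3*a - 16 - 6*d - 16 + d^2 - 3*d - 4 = a^2 + a*(9 - 2*d) + d^2 - 9*d - 36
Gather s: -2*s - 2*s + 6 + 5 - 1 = 10 - 4*s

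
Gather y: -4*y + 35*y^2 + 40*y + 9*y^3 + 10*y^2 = 9*y^3 + 45*y^2 + 36*y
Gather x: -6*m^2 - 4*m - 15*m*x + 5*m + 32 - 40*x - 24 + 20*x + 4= -6*m^2 + m + x*(-15*m - 20) + 12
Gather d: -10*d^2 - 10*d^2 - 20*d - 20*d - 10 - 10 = -20*d^2 - 40*d - 20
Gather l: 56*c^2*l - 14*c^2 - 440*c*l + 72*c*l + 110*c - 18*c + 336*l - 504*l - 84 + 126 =-14*c^2 + 92*c + l*(56*c^2 - 368*c - 168) + 42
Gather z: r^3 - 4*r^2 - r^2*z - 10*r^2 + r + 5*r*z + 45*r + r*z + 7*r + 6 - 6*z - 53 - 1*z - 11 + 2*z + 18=r^3 - 14*r^2 + 53*r + z*(-r^2 + 6*r - 5) - 40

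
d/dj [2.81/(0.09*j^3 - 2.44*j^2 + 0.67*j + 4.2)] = (-0.7587*j^2 + 13.7128*j - 1.8827)/(0.09*j^3 - 2.44*j^2 + 0.67*j + 4.2)^2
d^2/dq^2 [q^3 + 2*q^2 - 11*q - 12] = 6*q + 4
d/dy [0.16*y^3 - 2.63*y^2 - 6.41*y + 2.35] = 0.48*y^2 - 5.26*y - 6.41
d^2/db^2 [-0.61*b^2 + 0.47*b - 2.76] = -1.22000000000000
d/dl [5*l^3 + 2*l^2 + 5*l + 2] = 15*l^2 + 4*l + 5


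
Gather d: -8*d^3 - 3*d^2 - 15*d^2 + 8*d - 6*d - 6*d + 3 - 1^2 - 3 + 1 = -8*d^3 - 18*d^2 - 4*d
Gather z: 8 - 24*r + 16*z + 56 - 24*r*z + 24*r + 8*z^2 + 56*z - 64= 8*z^2 + z*(72 - 24*r)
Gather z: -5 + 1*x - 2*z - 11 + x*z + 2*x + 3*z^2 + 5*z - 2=3*x + 3*z^2 + z*(x + 3) - 18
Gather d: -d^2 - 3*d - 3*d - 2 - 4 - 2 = -d^2 - 6*d - 8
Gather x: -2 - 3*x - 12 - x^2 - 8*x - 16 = -x^2 - 11*x - 30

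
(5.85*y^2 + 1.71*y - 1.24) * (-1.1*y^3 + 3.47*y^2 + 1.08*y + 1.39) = -6.435*y^5 + 18.4185*y^4 + 13.6157*y^3 + 5.6755*y^2 + 1.0377*y - 1.7236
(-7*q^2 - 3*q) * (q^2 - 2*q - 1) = -7*q^4 + 11*q^3 + 13*q^2 + 3*q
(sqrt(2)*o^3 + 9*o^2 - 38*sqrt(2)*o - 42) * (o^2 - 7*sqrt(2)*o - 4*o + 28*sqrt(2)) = sqrt(2)*o^5 - 4*sqrt(2)*o^4 - 5*o^4 - 101*sqrt(2)*o^3 + 20*o^3 + 490*o^2 + 404*sqrt(2)*o^2 - 1960*o + 294*sqrt(2)*o - 1176*sqrt(2)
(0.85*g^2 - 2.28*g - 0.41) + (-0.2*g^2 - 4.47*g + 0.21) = 0.65*g^2 - 6.75*g - 0.2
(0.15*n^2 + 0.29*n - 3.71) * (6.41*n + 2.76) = 0.9615*n^3 + 2.2729*n^2 - 22.9807*n - 10.2396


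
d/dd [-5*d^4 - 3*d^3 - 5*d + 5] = -20*d^3 - 9*d^2 - 5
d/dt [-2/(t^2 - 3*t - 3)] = 2*(2*t - 3)/(-t^2 + 3*t + 3)^2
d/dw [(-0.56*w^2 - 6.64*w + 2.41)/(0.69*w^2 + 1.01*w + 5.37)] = (4.016*w^2 - 9.3402*w - 38.0909)/(0.4761*w^4 + 1.3938*w^3 + 8.4307*w^2 + 10.8474*w + 28.8369)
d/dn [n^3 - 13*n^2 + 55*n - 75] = 3*n^2 - 26*n + 55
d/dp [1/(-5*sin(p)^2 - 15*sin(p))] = (2*sin(p) + 3)*cos(p)/(5*(sin(p) + 3)^2*sin(p)^2)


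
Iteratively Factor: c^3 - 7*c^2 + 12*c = (c)*(c^2 - 7*c + 12) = c*(c - 3)*(c - 4)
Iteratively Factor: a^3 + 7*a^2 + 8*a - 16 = (a + 4)*(a^2 + 3*a - 4) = (a - 1)*(a + 4)*(a + 4)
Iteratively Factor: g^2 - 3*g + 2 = (g - 1)*(g - 2)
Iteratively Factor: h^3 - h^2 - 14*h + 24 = (h - 3)*(h^2 + 2*h - 8) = (h - 3)*(h + 4)*(h - 2)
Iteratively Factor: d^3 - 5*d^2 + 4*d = (d - 1)*(d^2 - 4*d) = d*(d - 1)*(d - 4)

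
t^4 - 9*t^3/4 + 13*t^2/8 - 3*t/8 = t*(t - 1)*(t - 3/4)*(t - 1/2)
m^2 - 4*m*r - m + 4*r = (m - 1)*(m - 4*r)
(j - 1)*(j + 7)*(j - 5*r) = j^3 - 5*j^2*r + 6*j^2 - 30*j*r - 7*j + 35*r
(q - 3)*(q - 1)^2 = q^3 - 5*q^2 + 7*q - 3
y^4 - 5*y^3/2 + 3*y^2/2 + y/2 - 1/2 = (y - 1)^3*(y + 1/2)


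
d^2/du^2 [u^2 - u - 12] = 2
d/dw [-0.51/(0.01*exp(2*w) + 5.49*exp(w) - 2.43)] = (0.0102*exp(w) + 2.7999)*exp(w)/(0.01*exp(2*w) + 5.49*exp(w) - 2.43)^2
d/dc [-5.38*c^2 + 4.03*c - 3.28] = 4.03 - 10.76*c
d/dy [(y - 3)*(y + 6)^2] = 3*y*(y + 6)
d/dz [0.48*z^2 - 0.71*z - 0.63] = 0.96*z - 0.71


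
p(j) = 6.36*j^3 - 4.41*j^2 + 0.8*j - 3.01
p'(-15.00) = 4426.10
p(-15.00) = -22472.26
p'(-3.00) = 198.98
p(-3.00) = -216.82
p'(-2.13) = 106.15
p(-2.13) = -86.18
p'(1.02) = 11.65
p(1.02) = -0.03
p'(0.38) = 0.20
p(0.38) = -2.99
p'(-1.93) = 88.89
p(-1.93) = -66.70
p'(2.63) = 109.58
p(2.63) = 84.29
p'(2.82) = 127.66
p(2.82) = 106.80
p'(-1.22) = 39.96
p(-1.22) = -22.10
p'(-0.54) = 11.13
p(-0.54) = -5.73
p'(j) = 19.08*j^2 - 8.82*j + 0.8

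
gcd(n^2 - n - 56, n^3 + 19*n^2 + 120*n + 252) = n + 7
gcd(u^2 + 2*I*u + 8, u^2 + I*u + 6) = u - 2*I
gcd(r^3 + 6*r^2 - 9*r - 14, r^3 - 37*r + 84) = r + 7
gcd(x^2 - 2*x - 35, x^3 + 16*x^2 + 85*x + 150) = x + 5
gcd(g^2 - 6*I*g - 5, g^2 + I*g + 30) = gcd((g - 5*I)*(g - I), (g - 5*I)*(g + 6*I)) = g - 5*I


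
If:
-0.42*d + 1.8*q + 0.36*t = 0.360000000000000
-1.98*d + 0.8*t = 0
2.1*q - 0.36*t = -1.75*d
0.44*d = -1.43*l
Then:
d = -1.36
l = 0.42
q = 0.56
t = -3.36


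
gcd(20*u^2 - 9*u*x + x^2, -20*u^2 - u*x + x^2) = -5*u + x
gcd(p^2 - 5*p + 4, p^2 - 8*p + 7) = p - 1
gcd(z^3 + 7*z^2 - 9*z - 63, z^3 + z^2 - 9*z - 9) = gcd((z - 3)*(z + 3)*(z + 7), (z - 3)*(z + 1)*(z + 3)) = z^2 - 9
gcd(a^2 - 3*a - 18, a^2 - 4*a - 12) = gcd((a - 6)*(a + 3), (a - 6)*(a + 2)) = a - 6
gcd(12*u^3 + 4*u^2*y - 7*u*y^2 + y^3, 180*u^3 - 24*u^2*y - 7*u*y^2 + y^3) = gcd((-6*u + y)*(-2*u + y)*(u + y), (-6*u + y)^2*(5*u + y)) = -6*u + y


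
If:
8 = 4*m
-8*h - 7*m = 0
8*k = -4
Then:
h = -7/4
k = -1/2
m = 2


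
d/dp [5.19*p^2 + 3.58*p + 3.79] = 10.38*p + 3.58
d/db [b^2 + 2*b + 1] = 2*b + 2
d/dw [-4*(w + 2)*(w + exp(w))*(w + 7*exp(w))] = -4*(w + 2)*(w + exp(w))*(7*exp(w) + 1) - 4*(w + 2)*(w + 7*exp(w))*(exp(w) + 1) - 4*(w + exp(w))*(w + 7*exp(w))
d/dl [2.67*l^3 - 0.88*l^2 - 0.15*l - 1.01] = 8.01*l^2 - 1.76*l - 0.15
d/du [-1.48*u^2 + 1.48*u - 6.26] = 1.48 - 2.96*u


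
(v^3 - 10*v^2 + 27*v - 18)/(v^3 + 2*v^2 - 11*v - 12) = (v^2 - 7*v + 6)/(v^2 + 5*v + 4)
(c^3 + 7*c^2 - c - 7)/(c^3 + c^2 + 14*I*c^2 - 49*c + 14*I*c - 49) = (c^2 + 6*c - 7)/(c^2 + 14*I*c - 49)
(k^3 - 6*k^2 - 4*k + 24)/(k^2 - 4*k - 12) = k - 2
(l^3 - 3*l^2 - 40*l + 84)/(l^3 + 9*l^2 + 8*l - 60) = (l - 7)/(l + 5)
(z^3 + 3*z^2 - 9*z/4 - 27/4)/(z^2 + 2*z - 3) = (z^2 - 9/4)/(z - 1)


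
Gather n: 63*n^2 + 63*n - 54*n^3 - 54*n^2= -54*n^3 + 9*n^2 + 63*n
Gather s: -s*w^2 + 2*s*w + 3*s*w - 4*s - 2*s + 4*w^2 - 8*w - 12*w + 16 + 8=s*(-w^2 + 5*w - 6) + 4*w^2 - 20*w + 24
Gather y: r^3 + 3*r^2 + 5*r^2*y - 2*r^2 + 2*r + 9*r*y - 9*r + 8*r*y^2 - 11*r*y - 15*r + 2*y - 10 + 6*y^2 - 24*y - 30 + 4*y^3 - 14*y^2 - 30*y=r^3 + r^2 - 22*r + 4*y^3 + y^2*(8*r - 8) + y*(5*r^2 - 2*r - 52) - 40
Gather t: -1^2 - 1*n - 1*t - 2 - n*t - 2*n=-3*n + t*(-n - 1) - 3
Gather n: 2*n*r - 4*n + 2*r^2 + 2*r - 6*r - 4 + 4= n*(2*r - 4) + 2*r^2 - 4*r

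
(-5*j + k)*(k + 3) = -5*j*k - 15*j + k^2 + 3*k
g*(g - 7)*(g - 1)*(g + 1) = g^4 - 7*g^3 - g^2 + 7*g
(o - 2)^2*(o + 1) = o^3 - 3*o^2 + 4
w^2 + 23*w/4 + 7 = (w + 7/4)*(w + 4)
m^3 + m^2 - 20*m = m*(m - 4)*(m + 5)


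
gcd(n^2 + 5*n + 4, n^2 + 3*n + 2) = n + 1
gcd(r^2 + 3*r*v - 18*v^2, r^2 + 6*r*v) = r + 6*v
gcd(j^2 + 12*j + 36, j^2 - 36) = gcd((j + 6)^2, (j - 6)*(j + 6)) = j + 6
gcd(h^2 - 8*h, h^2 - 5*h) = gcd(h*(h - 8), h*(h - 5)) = h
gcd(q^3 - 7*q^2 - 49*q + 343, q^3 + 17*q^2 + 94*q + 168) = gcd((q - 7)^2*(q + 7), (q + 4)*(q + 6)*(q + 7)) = q + 7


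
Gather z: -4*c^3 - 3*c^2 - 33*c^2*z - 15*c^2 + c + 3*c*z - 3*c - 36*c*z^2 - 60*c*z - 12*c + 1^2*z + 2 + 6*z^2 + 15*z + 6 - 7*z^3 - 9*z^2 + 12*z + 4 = -4*c^3 - 18*c^2 - 14*c - 7*z^3 + z^2*(-36*c - 3) + z*(-33*c^2 - 57*c + 28) + 12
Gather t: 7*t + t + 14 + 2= 8*t + 16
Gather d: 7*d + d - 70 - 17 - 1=8*d - 88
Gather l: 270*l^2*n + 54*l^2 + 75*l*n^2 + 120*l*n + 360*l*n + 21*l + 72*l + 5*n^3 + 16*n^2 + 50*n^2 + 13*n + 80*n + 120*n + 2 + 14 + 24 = l^2*(270*n + 54) + l*(75*n^2 + 480*n + 93) + 5*n^3 + 66*n^2 + 213*n + 40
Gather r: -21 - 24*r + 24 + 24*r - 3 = 0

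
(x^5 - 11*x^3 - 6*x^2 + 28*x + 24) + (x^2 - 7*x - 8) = x^5 - 11*x^3 - 5*x^2 + 21*x + 16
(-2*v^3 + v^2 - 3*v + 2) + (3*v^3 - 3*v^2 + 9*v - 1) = v^3 - 2*v^2 + 6*v + 1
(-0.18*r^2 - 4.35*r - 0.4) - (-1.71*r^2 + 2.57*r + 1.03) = 1.53*r^2 - 6.92*r - 1.43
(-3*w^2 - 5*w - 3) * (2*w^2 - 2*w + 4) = -6*w^4 - 4*w^3 - 8*w^2 - 14*w - 12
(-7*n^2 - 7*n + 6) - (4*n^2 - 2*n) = -11*n^2 - 5*n + 6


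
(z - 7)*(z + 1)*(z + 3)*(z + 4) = z^4 + z^3 - 37*z^2 - 121*z - 84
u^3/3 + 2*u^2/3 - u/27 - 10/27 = (u/3 + 1/3)*(u - 2/3)*(u + 5/3)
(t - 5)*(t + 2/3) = t^2 - 13*t/3 - 10/3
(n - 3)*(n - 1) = n^2 - 4*n + 3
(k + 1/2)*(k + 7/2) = k^2 + 4*k + 7/4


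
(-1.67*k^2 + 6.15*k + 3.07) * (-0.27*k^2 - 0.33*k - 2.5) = 0.4509*k^4 - 1.1094*k^3 + 1.3166*k^2 - 16.3881*k - 7.675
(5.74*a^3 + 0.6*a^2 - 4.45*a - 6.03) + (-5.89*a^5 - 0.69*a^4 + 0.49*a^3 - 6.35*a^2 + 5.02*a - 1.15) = -5.89*a^5 - 0.69*a^4 + 6.23*a^3 - 5.75*a^2 + 0.569999999999999*a - 7.18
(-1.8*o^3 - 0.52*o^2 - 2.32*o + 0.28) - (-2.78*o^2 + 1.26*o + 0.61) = -1.8*o^3 + 2.26*o^2 - 3.58*o - 0.33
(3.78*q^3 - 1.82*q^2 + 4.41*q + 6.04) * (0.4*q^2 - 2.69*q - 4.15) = 1.512*q^5 - 10.8962*q^4 - 9.0272*q^3 - 1.8939*q^2 - 34.5491*q - 25.066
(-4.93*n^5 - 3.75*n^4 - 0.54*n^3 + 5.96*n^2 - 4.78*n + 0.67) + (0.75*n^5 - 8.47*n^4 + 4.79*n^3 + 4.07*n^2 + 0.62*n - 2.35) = -4.18*n^5 - 12.22*n^4 + 4.25*n^3 + 10.03*n^2 - 4.16*n - 1.68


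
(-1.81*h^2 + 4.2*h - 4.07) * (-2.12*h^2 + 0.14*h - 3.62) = 3.8372*h^4 - 9.1574*h^3 + 15.7686*h^2 - 15.7738*h + 14.7334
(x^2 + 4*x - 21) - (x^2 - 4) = 4*x - 17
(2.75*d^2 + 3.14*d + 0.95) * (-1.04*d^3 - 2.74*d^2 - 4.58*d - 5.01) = -2.86*d^5 - 10.8006*d^4 - 22.1866*d^3 - 30.7617*d^2 - 20.0824*d - 4.7595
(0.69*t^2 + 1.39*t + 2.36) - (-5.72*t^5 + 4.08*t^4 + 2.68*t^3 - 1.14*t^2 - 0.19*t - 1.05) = 5.72*t^5 - 4.08*t^4 - 2.68*t^3 + 1.83*t^2 + 1.58*t + 3.41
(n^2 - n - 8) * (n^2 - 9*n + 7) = n^4 - 10*n^3 + 8*n^2 + 65*n - 56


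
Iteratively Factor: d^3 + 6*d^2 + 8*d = (d + 4)*(d^2 + 2*d) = (d + 2)*(d + 4)*(d)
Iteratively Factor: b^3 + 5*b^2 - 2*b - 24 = (b + 3)*(b^2 + 2*b - 8) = (b + 3)*(b + 4)*(b - 2)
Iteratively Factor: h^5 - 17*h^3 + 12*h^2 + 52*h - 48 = (h - 3)*(h^4 + 3*h^3 - 8*h^2 - 12*h + 16) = (h - 3)*(h - 1)*(h^3 + 4*h^2 - 4*h - 16) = (h - 3)*(h - 1)*(h + 2)*(h^2 + 2*h - 8) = (h - 3)*(h - 1)*(h + 2)*(h + 4)*(h - 2)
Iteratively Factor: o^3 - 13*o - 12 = (o + 1)*(o^2 - o - 12) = (o - 4)*(o + 1)*(o + 3)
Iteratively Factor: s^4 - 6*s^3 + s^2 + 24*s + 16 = (s - 4)*(s^3 - 2*s^2 - 7*s - 4) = (s - 4)*(s + 1)*(s^2 - 3*s - 4) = (s - 4)^2*(s + 1)*(s + 1)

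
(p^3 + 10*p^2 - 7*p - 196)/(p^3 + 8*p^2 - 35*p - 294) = (p - 4)/(p - 6)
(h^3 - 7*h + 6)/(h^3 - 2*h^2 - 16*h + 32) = (h^2 + 2*h - 3)/(h^2 - 16)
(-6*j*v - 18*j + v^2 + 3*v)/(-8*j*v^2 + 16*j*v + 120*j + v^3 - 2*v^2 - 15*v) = (-6*j + v)/(-8*j*v + 40*j + v^2 - 5*v)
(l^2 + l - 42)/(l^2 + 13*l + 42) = (l - 6)/(l + 6)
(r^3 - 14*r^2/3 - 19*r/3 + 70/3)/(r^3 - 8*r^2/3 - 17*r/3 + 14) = (r - 5)/(r - 3)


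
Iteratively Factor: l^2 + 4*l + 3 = (l + 1)*(l + 3)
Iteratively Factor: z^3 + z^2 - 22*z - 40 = (z + 4)*(z^2 - 3*z - 10) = (z + 2)*(z + 4)*(z - 5)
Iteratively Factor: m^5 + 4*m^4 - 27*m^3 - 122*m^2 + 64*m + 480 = (m + 4)*(m^4 - 27*m^2 - 14*m + 120) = (m + 3)*(m + 4)*(m^3 - 3*m^2 - 18*m + 40) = (m - 5)*(m + 3)*(m + 4)*(m^2 + 2*m - 8) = (m - 5)*(m + 3)*(m + 4)^2*(m - 2)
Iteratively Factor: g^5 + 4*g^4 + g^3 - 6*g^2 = (g - 1)*(g^4 + 5*g^3 + 6*g^2) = g*(g - 1)*(g^3 + 5*g^2 + 6*g) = g^2*(g - 1)*(g^2 + 5*g + 6) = g^2*(g - 1)*(g + 3)*(g + 2)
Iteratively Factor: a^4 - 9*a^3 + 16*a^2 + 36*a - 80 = (a - 2)*(a^3 - 7*a^2 + 2*a + 40) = (a - 2)*(a + 2)*(a^2 - 9*a + 20) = (a - 5)*(a - 2)*(a + 2)*(a - 4)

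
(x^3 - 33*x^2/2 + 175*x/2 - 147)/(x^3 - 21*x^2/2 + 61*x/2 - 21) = (x - 7)/(x - 1)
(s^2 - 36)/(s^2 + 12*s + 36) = (s - 6)/(s + 6)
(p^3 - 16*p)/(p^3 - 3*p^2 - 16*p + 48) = p/(p - 3)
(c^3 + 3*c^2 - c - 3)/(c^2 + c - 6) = (c^2 - 1)/(c - 2)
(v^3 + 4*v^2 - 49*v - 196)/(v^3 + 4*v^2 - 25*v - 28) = (v^2 - 3*v - 28)/(v^2 - 3*v - 4)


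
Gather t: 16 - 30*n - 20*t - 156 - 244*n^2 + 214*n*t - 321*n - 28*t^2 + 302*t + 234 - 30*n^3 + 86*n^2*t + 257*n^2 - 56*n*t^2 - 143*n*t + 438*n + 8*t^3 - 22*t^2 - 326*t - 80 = -30*n^3 + 13*n^2 + 87*n + 8*t^3 + t^2*(-56*n - 50) + t*(86*n^2 + 71*n - 44) + 14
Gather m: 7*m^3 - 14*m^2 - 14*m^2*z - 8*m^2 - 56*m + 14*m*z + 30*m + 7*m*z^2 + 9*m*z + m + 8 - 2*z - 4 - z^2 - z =7*m^3 + m^2*(-14*z - 22) + m*(7*z^2 + 23*z - 25) - z^2 - 3*z + 4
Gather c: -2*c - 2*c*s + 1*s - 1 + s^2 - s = c*(-2*s - 2) + s^2 - 1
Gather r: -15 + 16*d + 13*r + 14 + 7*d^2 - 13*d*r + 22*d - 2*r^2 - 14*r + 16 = 7*d^2 + 38*d - 2*r^2 + r*(-13*d - 1) + 15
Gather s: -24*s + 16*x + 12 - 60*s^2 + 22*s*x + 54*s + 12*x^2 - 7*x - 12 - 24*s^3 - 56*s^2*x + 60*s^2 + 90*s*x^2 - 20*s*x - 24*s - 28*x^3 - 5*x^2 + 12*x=-24*s^3 - 56*s^2*x + s*(90*x^2 + 2*x + 6) - 28*x^3 + 7*x^2 + 21*x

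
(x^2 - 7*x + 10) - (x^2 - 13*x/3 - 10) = 20 - 8*x/3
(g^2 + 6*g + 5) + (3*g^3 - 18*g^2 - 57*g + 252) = 3*g^3 - 17*g^2 - 51*g + 257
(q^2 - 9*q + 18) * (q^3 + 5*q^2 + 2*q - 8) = q^5 - 4*q^4 - 25*q^3 + 64*q^2 + 108*q - 144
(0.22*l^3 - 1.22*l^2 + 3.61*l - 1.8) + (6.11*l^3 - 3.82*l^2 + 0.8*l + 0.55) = 6.33*l^3 - 5.04*l^2 + 4.41*l - 1.25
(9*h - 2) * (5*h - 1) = 45*h^2 - 19*h + 2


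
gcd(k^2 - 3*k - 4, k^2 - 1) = k + 1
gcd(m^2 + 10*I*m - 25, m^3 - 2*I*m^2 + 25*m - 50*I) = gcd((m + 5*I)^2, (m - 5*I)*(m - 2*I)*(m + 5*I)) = m + 5*I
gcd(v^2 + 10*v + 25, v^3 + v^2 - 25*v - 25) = v + 5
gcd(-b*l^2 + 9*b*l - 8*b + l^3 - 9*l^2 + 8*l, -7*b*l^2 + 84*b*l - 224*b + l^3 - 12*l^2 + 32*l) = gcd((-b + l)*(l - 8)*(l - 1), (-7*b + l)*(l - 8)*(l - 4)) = l - 8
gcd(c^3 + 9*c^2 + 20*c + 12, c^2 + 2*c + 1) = c + 1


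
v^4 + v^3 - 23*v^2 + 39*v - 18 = (v - 3)*(v - 1)^2*(v + 6)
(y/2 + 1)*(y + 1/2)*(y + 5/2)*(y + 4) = y^4/2 + 9*y^3/2 + 109*y^2/8 + 63*y/4 + 5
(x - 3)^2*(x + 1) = x^3 - 5*x^2 + 3*x + 9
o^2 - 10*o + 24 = (o - 6)*(o - 4)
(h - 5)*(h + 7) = h^2 + 2*h - 35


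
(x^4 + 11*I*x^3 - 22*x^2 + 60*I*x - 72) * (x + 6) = x^5 + 6*x^4 + 11*I*x^4 - 22*x^3 + 66*I*x^3 - 132*x^2 + 60*I*x^2 - 72*x + 360*I*x - 432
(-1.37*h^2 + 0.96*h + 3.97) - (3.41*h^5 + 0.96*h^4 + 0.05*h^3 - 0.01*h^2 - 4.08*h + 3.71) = -3.41*h^5 - 0.96*h^4 - 0.05*h^3 - 1.36*h^2 + 5.04*h + 0.26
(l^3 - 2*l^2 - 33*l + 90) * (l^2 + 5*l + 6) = l^5 + 3*l^4 - 37*l^3 - 87*l^2 + 252*l + 540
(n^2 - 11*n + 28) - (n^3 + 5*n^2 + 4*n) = -n^3 - 4*n^2 - 15*n + 28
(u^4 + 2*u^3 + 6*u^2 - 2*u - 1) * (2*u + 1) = 2*u^5 + 5*u^4 + 14*u^3 + 2*u^2 - 4*u - 1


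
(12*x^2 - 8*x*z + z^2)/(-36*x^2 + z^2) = (-2*x + z)/(6*x + z)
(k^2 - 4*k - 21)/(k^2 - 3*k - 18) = (k - 7)/(k - 6)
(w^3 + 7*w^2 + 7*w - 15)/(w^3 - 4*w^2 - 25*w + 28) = (w^2 + 8*w + 15)/(w^2 - 3*w - 28)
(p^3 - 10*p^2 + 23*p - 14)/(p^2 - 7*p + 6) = (p^2 - 9*p + 14)/(p - 6)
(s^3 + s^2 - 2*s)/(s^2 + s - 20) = s*(s^2 + s - 2)/(s^2 + s - 20)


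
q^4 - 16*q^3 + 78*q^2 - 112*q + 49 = (q - 7)^2*(q - 1)^2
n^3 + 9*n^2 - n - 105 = (n - 3)*(n + 5)*(n + 7)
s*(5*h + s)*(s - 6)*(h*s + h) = 5*h^2*s^3 - 25*h^2*s^2 - 30*h^2*s + h*s^4 - 5*h*s^3 - 6*h*s^2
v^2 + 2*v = v*(v + 2)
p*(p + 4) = p^2 + 4*p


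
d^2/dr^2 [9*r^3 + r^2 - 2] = 54*r + 2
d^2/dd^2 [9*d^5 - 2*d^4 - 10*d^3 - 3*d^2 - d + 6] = 180*d^3 - 24*d^2 - 60*d - 6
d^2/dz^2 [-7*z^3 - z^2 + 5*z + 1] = -42*z - 2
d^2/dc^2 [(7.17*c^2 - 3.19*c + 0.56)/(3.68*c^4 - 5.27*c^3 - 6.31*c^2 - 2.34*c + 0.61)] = (582.594047999999*c^8 - 1352.715744*c^7 + 1872.773882*c^6 + 327.967973999998*c^5 - 1765.525182*c^4 + 357.48822*c^3 + 202.661454*c^2 - 13.258638*c + 6.672766)/(49.836032*c^12 - 214.105344*c^11 + 50.255184*c^10 + 492.810865*c^9 + 210.897483*c^8 - 569.418843*c^7 - 691.834636*c^6 - 275.886708*c^5 + 18.452727*c^4 + 35.345559*c^3 + 2.976495*c^2 - 2.612142*c + 0.226981)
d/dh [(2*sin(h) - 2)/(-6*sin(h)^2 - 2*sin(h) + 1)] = 2*(6*sin(h)^2 - 12*sin(h) - 1)*cos(h)/(6*sin(h)^2 + 2*sin(h) - 1)^2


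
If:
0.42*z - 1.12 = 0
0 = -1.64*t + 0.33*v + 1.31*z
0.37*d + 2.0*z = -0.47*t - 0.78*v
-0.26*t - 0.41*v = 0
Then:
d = -14.29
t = 1.89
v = -1.20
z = 2.67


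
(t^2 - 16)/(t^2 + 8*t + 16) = (t - 4)/(t + 4)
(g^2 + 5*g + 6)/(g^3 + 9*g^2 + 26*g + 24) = 1/(g + 4)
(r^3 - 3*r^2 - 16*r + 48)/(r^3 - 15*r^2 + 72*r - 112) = (r^2 + r - 12)/(r^2 - 11*r + 28)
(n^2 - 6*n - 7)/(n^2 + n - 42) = (n^2 - 6*n - 7)/(n^2 + n - 42)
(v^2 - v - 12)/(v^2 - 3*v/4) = 4*(v^2 - v - 12)/(v*(4*v - 3))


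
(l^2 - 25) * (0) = 0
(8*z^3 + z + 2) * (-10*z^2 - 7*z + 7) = -80*z^5 - 56*z^4 + 46*z^3 - 27*z^2 - 7*z + 14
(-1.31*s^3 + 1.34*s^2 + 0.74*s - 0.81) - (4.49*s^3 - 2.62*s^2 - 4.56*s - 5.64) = -5.8*s^3 + 3.96*s^2 + 5.3*s + 4.83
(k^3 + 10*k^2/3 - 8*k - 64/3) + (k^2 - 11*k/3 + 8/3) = k^3 + 13*k^2/3 - 35*k/3 - 56/3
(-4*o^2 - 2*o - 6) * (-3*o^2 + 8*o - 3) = 12*o^4 - 26*o^3 + 14*o^2 - 42*o + 18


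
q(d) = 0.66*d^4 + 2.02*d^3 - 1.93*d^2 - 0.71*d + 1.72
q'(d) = 2.64*d^3 + 6.06*d^2 - 3.86*d - 0.71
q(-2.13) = -11.46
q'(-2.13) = 9.49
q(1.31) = 3.96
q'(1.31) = 10.57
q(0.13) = 1.60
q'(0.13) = -1.10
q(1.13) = 2.44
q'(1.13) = 6.48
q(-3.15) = -13.35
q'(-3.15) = -10.94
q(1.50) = 6.47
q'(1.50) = 16.04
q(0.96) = 1.61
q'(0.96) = 3.50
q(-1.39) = -3.98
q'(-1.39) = 9.27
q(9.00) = 5641.84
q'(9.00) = 2379.97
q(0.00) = 1.72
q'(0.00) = -0.71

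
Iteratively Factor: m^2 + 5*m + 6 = (m + 3)*(m + 2)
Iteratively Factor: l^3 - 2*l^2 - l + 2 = (l - 1)*(l^2 - l - 2) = (l - 2)*(l - 1)*(l + 1)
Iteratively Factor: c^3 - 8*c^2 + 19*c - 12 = (c - 1)*(c^2 - 7*c + 12) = (c - 4)*(c - 1)*(c - 3)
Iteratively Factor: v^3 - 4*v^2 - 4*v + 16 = (v - 4)*(v^2 - 4) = (v - 4)*(v - 2)*(v + 2)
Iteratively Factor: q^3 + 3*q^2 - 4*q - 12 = (q + 2)*(q^2 + q - 6) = (q - 2)*(q + 2)*(q + 3)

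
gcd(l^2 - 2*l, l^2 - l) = l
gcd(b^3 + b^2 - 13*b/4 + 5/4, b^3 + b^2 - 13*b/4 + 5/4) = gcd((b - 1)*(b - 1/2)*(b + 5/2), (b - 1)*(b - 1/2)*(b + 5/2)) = b^3 + b^2 - 13*b/4 + 5/4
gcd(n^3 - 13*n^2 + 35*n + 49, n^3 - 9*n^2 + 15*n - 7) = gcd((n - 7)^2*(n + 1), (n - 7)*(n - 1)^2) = n - 7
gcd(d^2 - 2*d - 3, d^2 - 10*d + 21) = d - 3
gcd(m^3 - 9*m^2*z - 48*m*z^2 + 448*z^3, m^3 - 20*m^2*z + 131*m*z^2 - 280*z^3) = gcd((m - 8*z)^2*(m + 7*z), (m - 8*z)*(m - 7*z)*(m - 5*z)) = -m + 8*z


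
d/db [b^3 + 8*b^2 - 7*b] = 3*b^2 + 16*b - 7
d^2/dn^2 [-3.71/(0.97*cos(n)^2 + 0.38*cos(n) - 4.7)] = (13.962956*(1 - cos(n)^2)^2 + 4.102518*cos(n)^3 + 75.172762*cos(n)^2 - 1.578976*cos(n) - 48.862184)/(0.97*cos(n)^2 + 0.38*cos(n) - 4.7)^3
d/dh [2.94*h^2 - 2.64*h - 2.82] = 5.88*h - 2.64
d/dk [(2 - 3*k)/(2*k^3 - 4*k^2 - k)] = 2*(6*k^3 - 12*k^2 + 8*k + 1)/(k^2*(4*k^4 - 16*k^3 + 12*k^2 + 8*k + 1))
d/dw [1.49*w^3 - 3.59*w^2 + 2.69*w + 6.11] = 4.47*w^2 - 7.18*w + 2.69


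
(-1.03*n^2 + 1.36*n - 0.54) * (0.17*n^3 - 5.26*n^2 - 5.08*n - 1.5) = -0.1751*n^5 + 5.649*n^4 - 2.013*n^3 - 2.5234*n^2 + 0.7032*n + 0.81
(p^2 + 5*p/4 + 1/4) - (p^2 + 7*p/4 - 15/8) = 17/8 - p/2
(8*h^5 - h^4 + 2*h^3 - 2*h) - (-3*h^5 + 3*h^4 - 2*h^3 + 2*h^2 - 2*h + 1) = 11*h^5 - 4*h^4 + 4*h^3 - 2*h^2 - 1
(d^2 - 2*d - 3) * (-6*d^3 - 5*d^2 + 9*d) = -6*d^5 + 7*d^4 + 37*d^3 - 3*d^2 - 27*d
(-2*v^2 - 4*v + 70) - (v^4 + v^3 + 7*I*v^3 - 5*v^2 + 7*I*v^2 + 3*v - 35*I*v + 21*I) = -v^4 - v^3 - 7*I*v^3 + 3*v^2 - 7*I*v^2 - 7*v + 35*I*v + 70 - 21*I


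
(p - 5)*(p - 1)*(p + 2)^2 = p^4 - 2*p^3 - 15*p^2 - 4*p + 20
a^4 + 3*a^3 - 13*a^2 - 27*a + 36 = (a - 3)*(a - 1)*(a + 3)*(a + 4)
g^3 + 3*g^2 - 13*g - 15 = (g - 3)*(g + 1)*(g + 5)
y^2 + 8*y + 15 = (y + 3)*(y + 5)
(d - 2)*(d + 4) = d^2 + 2*d - 8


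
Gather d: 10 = 10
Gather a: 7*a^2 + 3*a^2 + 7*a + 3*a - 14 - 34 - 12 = 10*a^2 + 10*a - 60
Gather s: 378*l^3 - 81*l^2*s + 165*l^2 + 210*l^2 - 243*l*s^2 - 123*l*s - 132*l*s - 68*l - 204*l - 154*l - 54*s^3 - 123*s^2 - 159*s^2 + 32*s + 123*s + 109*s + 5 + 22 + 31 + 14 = 378*l^3 + 375*l^2 - 426*l - 54*s^3 + s^2*(-243*l - 282) + s*(-81*l^2 - 255*l + 264) + 72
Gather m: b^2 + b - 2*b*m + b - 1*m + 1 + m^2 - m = b^2 + 2*b + m^2 + m*(-2*b - 2) + 1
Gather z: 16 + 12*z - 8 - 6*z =6*z + 8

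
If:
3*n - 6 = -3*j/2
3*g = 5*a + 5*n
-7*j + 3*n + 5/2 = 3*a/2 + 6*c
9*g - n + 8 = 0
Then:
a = -14*n/15 - 8/15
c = 46*n/15 - 247/60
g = n/9 - 8/9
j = 4 - 2*n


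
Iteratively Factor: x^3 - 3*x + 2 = (x - 1)*(x^2 + x - 2) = (x - 1)*(x + 2)*(x - 1)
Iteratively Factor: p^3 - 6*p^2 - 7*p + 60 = (p + 3)*(p^2 - 9*p + 20) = (p - 4)*(p + 3)*(p - 5)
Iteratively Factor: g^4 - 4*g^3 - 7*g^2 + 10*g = (g + 2)*(g^3 - 6*g^2 + 5*g) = g*(g + 2)*(g^2 - 6*g + 5) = g*(g - 1)*(g + 2)*(g - 5)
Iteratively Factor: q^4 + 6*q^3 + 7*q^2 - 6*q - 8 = (q + 1)*(q^3 + 5*q^2 + 2*q - 8) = (q + 1)*(q + 4)*(q^2 + q - 2) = (q + 1)*(q + 2)*(q + 4)*(q - 1)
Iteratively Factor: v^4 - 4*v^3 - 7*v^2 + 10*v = (v)*(v^3 - 4*v^2 - 7*v + 10) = v*(v - 1)*(v^2 - 3*v - 10) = v*(v - 1)*(v + 2)*(v - 5)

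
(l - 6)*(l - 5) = l^2 - 11*l + 30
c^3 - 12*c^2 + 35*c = c*(c - 7)*(c - 5)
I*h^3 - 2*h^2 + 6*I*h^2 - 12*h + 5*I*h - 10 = (h + 5)*(h + 2*I)*(I*h + I)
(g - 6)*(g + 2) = g^2 - 4*g - 12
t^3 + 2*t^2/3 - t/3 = t*(t - 1/3)*(t + 1)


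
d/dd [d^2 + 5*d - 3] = 2*d + 5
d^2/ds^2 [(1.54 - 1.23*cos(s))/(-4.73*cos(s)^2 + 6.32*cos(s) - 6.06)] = (-0.00861491617916652*cos(s)^5 + 0.0316337814879544*cos(s)^4 + 0.04021774977387*cos(s)^3 - 0.115484076153898*cos(s)^2 + 0.0245714695558007*cos(s) + 0.0186199971847895)/(0.0331289053068761*cos(s)^6 - 0.13279578110325*cos(s)^5 + 0.304768041237113*cos(s)^4 - 0.419298533336647*cos(s)^3 + 0.390463917525773*cos(s)^2 - 0.21797528022399*cos(s) + 0.0696693142488069)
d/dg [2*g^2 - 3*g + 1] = 4*g - 3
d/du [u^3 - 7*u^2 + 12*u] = 3*u^2 - 14*u + 12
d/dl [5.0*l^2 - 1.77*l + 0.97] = 10.0*l - 1.77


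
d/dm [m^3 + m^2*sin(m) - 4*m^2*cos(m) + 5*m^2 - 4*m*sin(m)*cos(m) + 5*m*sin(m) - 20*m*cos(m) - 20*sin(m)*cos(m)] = 4*m^2*sin(m) + m^2*cos(m) + 3*m^2 + 22*m*sin(m) - 3*m*cos(m) - 4*m*cos(2*m) + 10*m + 5*sin(m) - 2*sin(2*m) - 20*cos(m) - 20*cos(2*m)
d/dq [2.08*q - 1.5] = 2.08000000000000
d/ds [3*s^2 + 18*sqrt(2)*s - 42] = 6*s + 18*sqrt(2)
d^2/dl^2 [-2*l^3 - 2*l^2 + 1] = -12*l - 4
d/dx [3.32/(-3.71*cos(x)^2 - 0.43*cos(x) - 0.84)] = -(24.6344*cos(x) + 1.4276)*sin(x)/(3.71*cos(x)^2 + 0.43*cos(x) + 0.84)^2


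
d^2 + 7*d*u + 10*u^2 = (d + 2*u)*(d + 5*u)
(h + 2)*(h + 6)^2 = h^3 + 14*h^2 + 60*h + 72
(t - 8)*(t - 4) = t^2 - 12*t + 32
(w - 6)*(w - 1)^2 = w^3 - 8*w^2 + 13*w - 6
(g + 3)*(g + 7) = g^2 + 10*g + 21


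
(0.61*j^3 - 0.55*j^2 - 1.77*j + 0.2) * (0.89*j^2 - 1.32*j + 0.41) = 0.5429*j^5 - 1.2947*j^4 - 0.5992*j^3 + 2.2889*j^2 - 0.9897*j + 0.082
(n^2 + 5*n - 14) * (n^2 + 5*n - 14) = n^4 + 10*n^3 - 3*n^2 - 140*n + 196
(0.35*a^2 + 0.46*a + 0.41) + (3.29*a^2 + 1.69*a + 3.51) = 3.64*a^2 + 2.15*a + 3.92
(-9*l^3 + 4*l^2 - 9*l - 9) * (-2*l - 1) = 18*l^4 + l^3 + 14*l^2 + 27*l + 9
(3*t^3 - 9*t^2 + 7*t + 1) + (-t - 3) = 3*t^3 - 9*t^2 + 6*t - 2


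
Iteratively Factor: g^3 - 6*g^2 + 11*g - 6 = (g - 1)*(g^2 - 5*g + 6) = (g - 3)*(g - 1)*(g - 2)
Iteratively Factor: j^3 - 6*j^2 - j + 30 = (j - 5)*(j^2 - j - 6) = (j - 5)*(j - 3)*(j + 2)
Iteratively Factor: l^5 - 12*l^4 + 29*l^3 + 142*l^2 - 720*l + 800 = (l - 4)*(l^4 - 8*l^3 - 3*l^2 + 130*l - 200) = (l - 5)*(l - 4)*(l^3 - 3*l^2 - 18*l + 40) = (l - 5)*(l - 4)*(l - 2)*(l^2 - l - 20) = (l - 5)*(l - 4)*(l - 2)*(l + 4)*(l - 5)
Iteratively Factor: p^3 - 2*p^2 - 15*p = (p)*(p^2 - 2*p - 15) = p*(p - 5)*(p + 3)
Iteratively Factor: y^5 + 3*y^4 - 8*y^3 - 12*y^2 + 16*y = (y - 2)*(y^4 + 5*y^3 + 2*y^2 - 8*y) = (y - 2)*(y - 1)*(y^3 + 6*y^2 + 8*y) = (y - 2)*(y - 1)*(y + 4)*(y^2 + 2*y) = y*(y - 2)*(y - 1)*(y + 4)*(y + 2)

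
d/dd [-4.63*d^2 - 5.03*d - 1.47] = -9.26*d - 5.03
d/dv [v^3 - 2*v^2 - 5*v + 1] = 3*v^2 - 4*v - 5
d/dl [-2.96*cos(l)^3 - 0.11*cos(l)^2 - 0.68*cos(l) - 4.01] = (8.88*cos(l)^2 + 0.22*cos(l) + 0.68)*sin(l)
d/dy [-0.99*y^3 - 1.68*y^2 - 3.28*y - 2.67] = -2.97*y^2 - 3.36*y - 3.28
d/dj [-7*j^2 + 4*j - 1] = 4 - 14*j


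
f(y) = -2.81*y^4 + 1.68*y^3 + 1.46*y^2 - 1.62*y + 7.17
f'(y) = -11.24*y^3 + 5.04*y^2 + 2.92*y - 1.62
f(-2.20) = -65.91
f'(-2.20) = 136.03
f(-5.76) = -3349.23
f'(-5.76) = 2296.77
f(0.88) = 6.33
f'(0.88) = -2.81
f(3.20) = -222.66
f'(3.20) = -308.98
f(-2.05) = -47.47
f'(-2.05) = 110.41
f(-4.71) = -1511.25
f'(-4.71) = 1270.87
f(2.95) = -154.58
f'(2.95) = -237.70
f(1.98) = -20.46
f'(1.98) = -63.33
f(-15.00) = -147566.28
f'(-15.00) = 39023.58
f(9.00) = -17100.84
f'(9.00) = -7761.06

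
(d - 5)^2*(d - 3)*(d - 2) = d^4 - 15*d^3 + 81*d^2 - 185*d + 150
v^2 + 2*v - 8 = (v - 2)*(v + 4)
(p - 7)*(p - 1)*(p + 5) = p^3 - 3*p^2 - 33*p + 35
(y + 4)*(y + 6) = y^2 + 10*y + 24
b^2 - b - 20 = (b - 5)*(b + 4)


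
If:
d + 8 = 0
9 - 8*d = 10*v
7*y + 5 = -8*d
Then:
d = -8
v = 73/10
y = 59/7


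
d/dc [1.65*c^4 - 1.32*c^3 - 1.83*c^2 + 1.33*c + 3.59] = 6.6*c^3 - 3.96*c^2 - 3.66*c + 1.33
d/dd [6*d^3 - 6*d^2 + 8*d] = 18*d^2 - 12*d + 8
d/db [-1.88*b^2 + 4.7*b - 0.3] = 4.7 - 3.76*b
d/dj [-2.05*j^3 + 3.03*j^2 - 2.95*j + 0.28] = -6.15*j^2 + 6.06*j - 2.95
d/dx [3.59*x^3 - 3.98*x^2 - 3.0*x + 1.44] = 10.77*x^2 - 7.96*x - 3.0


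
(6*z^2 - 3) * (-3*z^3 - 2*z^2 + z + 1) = -18*z^5 - 12*z^4 + 15*z^3 + 12*z^2 - 3*z - 3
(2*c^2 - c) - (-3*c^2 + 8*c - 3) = 5*c^2 - 9*c + 3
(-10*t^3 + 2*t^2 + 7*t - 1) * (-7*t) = 70*t^4 - 14*t^3 - 49*t^2 + 7*t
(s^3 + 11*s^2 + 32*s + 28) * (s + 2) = s^4 + 13*s^3 + 54*s^2 + 92*s + 56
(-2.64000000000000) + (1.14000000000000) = -1.50000000000000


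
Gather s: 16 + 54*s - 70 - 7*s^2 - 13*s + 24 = -7*s^2 + 41*s - 30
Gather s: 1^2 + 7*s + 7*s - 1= 14*s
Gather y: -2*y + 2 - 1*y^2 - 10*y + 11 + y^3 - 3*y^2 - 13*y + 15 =y^3 - 4*y^2 - 25*y + 28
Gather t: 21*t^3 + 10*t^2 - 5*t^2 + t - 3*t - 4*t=21*t^3 + 5*t^2 - 6*t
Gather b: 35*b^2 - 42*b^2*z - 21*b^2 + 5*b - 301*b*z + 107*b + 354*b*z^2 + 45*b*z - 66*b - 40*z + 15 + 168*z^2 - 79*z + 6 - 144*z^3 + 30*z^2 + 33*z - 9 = b^2*(14 - 42*z) + b*(354*z^2 - 256*z + 46) - 144*z^3 + 198*z^2 - 86*z + 12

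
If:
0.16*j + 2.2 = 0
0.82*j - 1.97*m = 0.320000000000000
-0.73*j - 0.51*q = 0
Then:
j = -13.75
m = -5.89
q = 19.68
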